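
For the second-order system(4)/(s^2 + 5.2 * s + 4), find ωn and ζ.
Standard form: ωn²/(s²+2ζωn·s+ωn²).
const=4=ωn² → ωn=2, s coeff=5.2=2ζωn → ζ=1.3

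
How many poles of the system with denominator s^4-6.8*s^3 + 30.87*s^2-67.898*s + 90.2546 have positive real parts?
s^4 - 6.8*s^3 + 30.87*s^2 - 67.898*s + 90.2546 = (s^2 - 3*s + 11.86)(s^2 - 3.8*s + 7.61). Poles: 1.5 + 3.1j, 1.5 - 3.1j, 1.9 + 2j, 1.9 - 2j. RHP poles (Re>0): 4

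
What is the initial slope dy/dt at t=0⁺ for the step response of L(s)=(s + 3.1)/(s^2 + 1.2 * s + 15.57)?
IVT: y'(0⁺) = lim_{s→∞} s²·Y(s) = lim_{s→∞} s·L(s).
deg(num) = 1, deg(den) = 2, relative degree = 1, so s·L(s) → (leading num)/(leading den) = 1/1 = 1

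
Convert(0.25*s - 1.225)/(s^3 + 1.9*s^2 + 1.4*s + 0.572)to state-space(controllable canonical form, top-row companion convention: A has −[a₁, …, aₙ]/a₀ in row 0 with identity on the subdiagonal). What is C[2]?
Reachable canonical form: C = numerator coefficients (right-aligned, zero-padded to length n).
num = 0.25*s - 1.225, C = [[0, 0.25, -1.225]].
C[2] = -1.225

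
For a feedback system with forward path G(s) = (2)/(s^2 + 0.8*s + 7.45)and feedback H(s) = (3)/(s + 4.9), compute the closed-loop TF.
Closed-loop T = G/(1+GH).
Numerator: G_num * H_den = 2*s + 9.8.
Denominator: G_den * H_den + G_num * H_num = (s^3 + 5.7*s^2 + 11.37*s + 36.505) + (6) = s^3 + 5.7*s^2 + 11.37*s + 42.505.
T(s) = (2*s + 9.8)/(s^3 + 5.7*s^2 + 11.37*s + 42.505)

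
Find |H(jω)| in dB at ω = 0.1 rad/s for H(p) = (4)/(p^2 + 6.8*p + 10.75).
Substitute p = j*0.1: H(j0.1) = 0.370952 - 0.0234867j.
|H(j0.1)| = sqrt(Re² + Im²) = 0.3717.
20*log₁₀(0.3717) = -8.60 dB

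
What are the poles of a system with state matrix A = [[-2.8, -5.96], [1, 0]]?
Eigenvalues solve det(λI - A) = 0.
Characteristic polynomial: λ^2 + 2.8*λ + 5.96 = 0.
Roots: -1.4 + 2j, -1.4 - 2j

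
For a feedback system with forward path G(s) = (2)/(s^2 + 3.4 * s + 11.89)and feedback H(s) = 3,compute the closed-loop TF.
Closed-loop T = G/(1+GH).
Numerator: G_num * H_den = 2.
Denominator: G_den * H_den + G_num * H_num = (s^2 + 3.4*s + 11.89) + (6) = s^2 + 3.4*s + 17.89.
T(s) = (2)/(s^2 + 3.4*s + 17.89)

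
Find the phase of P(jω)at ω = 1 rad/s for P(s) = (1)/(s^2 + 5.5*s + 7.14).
Substitute s = j*1: P(j1) = 0.0903611 - 0.0809423j.
∠P(j1) = atan2(Im, Re) = atan2(-0.0809423, 0.0903611) = -41.85°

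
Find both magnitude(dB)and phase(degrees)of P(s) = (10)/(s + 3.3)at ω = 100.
Substitute s = j*100: P(j100) = 0.00329641 - 0.0998912j.
|P| = 20*log₁₀(sqrt(Re²+Im²)) = -20.00 dB.
∠P = atan2(Im, Re) = -88.11°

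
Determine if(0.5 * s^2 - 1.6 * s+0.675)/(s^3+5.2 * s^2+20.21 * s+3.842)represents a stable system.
Denominator: s^3 + 5.2*s^2 + 20.21*s + 3.842 = (s + 0.2)(s^2 + 5*s + 19.21). Poles: -0.2, -2.5 + 3.6j, -2.5 - 3.6j. All Re(p)<0: Yes (stable)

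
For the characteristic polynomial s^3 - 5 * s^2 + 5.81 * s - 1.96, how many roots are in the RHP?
s^3 - 5*s^2 + 5.81*s - 1.96 = (s - 0.8)(s - 0.7)(s - 3.5). Poles: 0.7, 0.8, 3.5. RHP poles (Re>0): 3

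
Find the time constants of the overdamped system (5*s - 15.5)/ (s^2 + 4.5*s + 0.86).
Overdamped: real poles at -0.2, -4.3. τ = -1/pole → τ₁ = 5, τ₂ = 0.2326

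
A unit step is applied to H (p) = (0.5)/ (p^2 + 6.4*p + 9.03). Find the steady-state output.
FVT: lim_{t→∞} y(t) = lim_{p→0} p*Y(p) where Y(p) = H(p)/p.
= lim_{p→0} H(p) = H(0) = num(0)/den(0) = 0.5/9.03 = 0.05537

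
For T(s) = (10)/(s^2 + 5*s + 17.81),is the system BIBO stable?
Denominator: s^2 + 5*s + 17.81. Poles: -2.5 + 3.4j, -2.5 - 3.4j. All Re(p)<0: Yes (stable)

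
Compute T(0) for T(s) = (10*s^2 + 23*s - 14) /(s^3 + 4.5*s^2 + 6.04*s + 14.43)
DC gain = T(0) = num(0)/den(0) = -14/14.43 = -0.9702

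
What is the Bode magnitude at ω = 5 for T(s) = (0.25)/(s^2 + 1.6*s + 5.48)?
Substitute s = j*5: T(j5) = -0.0109655 - 0.00449408j.
|T(j5)| = sqrt(Re² + Im²) = 0.01185.
20*log₁₀(0.01185) = -38.53 dB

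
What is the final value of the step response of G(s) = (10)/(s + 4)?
FVT: lim_{t→∞} y(t) = lim_{s→0} s*Y(s) where Y(s) = G(s)/s.
= lim_{s→0} G(s) = G(0) = num(0)/den(0) = 10/4 = 2.5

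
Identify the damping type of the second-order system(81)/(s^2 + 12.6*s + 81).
Standard form: ωn²/(s²+2ζωn·s+ωn²) gives ωn=9, ζ=0.7.
Underdamped (ζ = 0.7 < 1)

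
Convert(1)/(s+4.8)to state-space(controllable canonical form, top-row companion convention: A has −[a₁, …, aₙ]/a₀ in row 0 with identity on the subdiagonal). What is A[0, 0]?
Reachable canonical form for den = s + 4.8: top row of A = -[a₁,a₂,...,aₙ]/a₀, ones on the subdiagonal, zeros elsewhere.
A = [[-4.8]].
A[0,0] = -4.8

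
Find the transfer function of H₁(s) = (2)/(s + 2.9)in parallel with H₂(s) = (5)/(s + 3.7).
Parallel: H = H₁ + H₂ = (n₁·d₂ + n₂·d₁)/(d₁·d₂).
n₁·d₂ = 2*s + 7.4. n₂·d₁ = 5*s + 14.5. Sum = 7*s + 21.9. d₁·d₂ = s^2 + 6.6*s + 10.73.
H(s) = (7*s + 21.9)/(s^2 + 6.6*s + 10.73)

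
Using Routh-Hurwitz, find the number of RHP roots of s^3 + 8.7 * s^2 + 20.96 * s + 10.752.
Routh array:
s^3: [1, 20.96]; s^2: [8.7, 10.752]; s^1: [19.7241]; s^0: [10.752]
First column: [1, 8.7, 19.7241, 10.752]. Sign changes = RHP roots = 0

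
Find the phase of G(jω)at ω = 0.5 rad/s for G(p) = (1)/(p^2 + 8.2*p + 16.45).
Substitute p = j*0.5: G(j0.5) = 0.0580125 - 0.0146822j.
∠G(j0.5) = atan2(Im, Re) = atan2(-0.0146822, 0.0580125) = -14.20°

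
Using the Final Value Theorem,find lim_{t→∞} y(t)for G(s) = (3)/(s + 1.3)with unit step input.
FVT: lim_{t→∞} y(t) = lim_{s→0} s*Y(s) where Y(s) = G(s)/s.
= lim_{s→0} G(s) = G(0) = num(0)/den(0) = 3/1.3 = 2.308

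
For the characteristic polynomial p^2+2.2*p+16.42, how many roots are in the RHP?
Poles: -1.1 + 3.9j, -1.1 - 3.9j. RHP poles (Re>0): 0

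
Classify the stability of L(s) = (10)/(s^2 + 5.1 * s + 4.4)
Denominator: s^2 + 5.1*s + 4.4 = (s + 1.1)(s + 4). Poles: -1.1, -4. Stable (all poles in LHP)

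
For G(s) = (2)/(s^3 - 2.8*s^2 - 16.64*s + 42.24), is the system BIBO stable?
Denominator: s^3 - 2.8*s^2 - 16.64*s + 42.24 = (s - 4.4)(s + 4)(s - 2.4). Poles: -4, 2.4, 4.4. All Re(p)<0: No (unstable)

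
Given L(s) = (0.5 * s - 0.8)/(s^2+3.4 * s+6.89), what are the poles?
Set denominator = 0: s^2 + 3.4*s + 6.89 = 0 → Poles: -1.7 + 2j, -1.7 - 2j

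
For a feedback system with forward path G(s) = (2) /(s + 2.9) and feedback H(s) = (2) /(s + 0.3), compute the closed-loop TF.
Closed-loop T = G/(1+GH).
Numerator: G_num * H_den = 2*s + 0.6.
Denominator: G_den * H_den + G_num * H_num = (s^2 + 3.2*s + 0.87) + (4) = s^2 + 3.2*s + 4.87.
T(s) = (2*s + 0.6)/(s^2 + 3.2*s + 4.87)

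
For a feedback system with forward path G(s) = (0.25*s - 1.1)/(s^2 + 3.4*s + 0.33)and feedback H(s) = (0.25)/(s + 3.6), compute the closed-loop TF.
Closed-loop T = G/(1+GH).
Numerator: G_num * H_den = 0.25*s^2 - 0.2*s - 3.96.
Denominator: G_den * H_den + G_num * H_num = (s^3 + 7*s^2 + 12.57*s + 1.188) + (0.0625*s - 0.275) = s^3 + 7*s^2 + 12.6325*s + 0.913.
T(s) = (0.25*s^2 - 0.2*s - 3.96)/(s^3 + 7*s^2 + 12.6325*s + 0.913)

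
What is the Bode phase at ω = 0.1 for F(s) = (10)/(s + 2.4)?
Substitute s = j*0.1: F(j0.1) = 4.15945 - 0.17331j.
∠F(j0.1) = atan2(Im, Re) = atan2(-0.17331, 4.15945) = -2.39°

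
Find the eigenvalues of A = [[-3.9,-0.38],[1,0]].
Eigenvalues solve det(λI - A) = 0.
Characteristic polynomial: λ^2 + 3.9*λ + 0.38 = 0.
Factor: (λ + 0.1)(λ + 3.8) = 0.
Roots: -0.1, -3.8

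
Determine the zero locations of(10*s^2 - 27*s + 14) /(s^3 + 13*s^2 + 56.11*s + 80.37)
Set numerator = 0: 10*s^2 - 27*s + 14 = 10*(s - 0.7)(s - 2) = 0 → Zeros: 0.7, 2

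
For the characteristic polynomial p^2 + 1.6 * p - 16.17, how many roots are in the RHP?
p^2 + 1.6*p - 16.17 = (p - 3.3)(p + 4.9). Poles: -4.9, 3.3. RHP poles (Re>0): 1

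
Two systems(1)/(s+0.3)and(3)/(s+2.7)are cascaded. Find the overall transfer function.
Series: H = H₁ · H₂ = (n₁·n₂)/(d₁·d₂).
Num: n₁·n₂ = 3. Den: d₁·d₂ = s^2 + 3*s + 0.81.
H(s) = (3)/(s^2 + 3*s + 0.81)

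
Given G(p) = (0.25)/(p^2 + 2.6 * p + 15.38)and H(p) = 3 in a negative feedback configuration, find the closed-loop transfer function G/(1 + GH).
Closed-loop T = G/(1+GH).
Numerator: G_num * H_den = 0.25.
Denominator: G_den * H_den + G_num * H_num = (p^2 + 2.6*p + 15.38) + (0.75) = p^2 + 2.6*p + 16.13.
T(p) = (0.25)/(p^2 + 2.6*p + 16.13)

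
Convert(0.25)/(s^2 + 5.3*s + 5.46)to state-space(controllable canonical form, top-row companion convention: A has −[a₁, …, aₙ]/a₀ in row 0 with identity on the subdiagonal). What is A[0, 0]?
Reachable canonical form for den = s^2 + 5.3*s + 5.46: top row of A = -[a₁,a₂,...,aₙ]/a₀, ones on the subdiagonal, zeros elsewhere.
A = [[-5.3, -5.46], [1, 0]].
A[0,0] = -5.3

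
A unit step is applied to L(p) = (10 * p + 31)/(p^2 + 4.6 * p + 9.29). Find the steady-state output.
FVT: lim_{t→∞} y(t) = lim_{p→0} p*Y(p) where Y(p) = L(p)/p.
= lim_{p→0} L(p) = L(0) = num(0)/den(0) = 31/9.29 = 3.337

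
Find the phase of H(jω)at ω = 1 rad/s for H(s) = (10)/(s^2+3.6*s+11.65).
Substitute s = j*1: H(j1) = 0.84268 - 0.28485j.
∠H(j1) = atan2(Im, Re) = atan2(-0.28485, 0.84268) = -18.68°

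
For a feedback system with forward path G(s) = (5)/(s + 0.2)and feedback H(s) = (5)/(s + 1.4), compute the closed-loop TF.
Closed-loop T = G/(1+GH).
Numerator: G_num * H_den = 5*s + 7.
Denominator: G_den * H_den + G_num * H_num = (s^2 + 1.6*s + 0.28) + (25) = s^2 + 1.6*s + 25.28.
T(s) = (5*s + 7)/(s^2 + 1.6*s + 25.28)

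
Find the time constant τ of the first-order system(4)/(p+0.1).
First-order system: τ = -1/pole. Pole = -0.1. τ = -1/(-0.1) = 10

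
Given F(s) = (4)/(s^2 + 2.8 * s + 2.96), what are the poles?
Set denominator = 0: s^2 + 2.8*s + 2.96 = 0 → Poles: -1.4 + 1j, -1.4 - 1j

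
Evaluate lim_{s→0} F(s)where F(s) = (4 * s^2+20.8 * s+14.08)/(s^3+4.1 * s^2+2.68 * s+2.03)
DC gain = F(0) = num(0)/den(0) = 14.08/2.03 = 6.936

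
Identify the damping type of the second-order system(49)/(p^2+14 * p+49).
Standard form: ωn²/(p²+2ζωn·p+ωn²) gives ωn=7, ζ=1.
Critically damped (ζ = 1)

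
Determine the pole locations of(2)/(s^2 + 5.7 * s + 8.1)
Set denominator = 0: s^2 + 5.7*s + 8.1 = (s + 3)(s + 2.7) = 0 → Poles: -2.7, -3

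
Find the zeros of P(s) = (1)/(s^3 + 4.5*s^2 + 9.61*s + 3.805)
Numerator is a nonzero constant (1) → Zeros: none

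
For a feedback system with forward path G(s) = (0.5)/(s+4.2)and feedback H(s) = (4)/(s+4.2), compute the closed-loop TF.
Closed-loop T = G/(1+GH).
Numerator: G_num * H_den = 0.5*s + 2.1.
Denominator: G_den * H_den + G_num * H_num = (s^2 + 8.4*s + 17.64) + (2) = s^2 + 8.4*s + 19.64.
T(s) = (0.5*s + 2.1)/(s^2 + 8.4*s + 19.64)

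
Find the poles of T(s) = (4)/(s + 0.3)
Set denominator = 0: s + 0.3 = 0 → Poles: -0.3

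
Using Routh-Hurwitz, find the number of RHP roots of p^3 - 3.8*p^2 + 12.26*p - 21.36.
Routh array:
p^3: [1, 12.26]; p^2: [-3.8, -21.36]; p^1: [6.63895]; p^0: [-21.36]
First column: [1, -3.8, 6.63895, -21.36]. Sign changes = RHP roots = 3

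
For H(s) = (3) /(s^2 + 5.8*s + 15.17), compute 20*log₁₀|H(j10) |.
Substitute s = j*10: H(j10) = -0.0240991 - 0.0164771j.
|H(j10)| = sqrt(Re² + Im²) = 0.02919.
20*log₁₀(0.02919) = -30.69 dB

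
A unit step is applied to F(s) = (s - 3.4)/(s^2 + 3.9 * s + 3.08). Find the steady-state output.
FVT: lim_{t→∞} y(t) = lim_{s→0} s*Y(s) where Y(s) = F(s)/s.
= lim_{s→0} F(s) = F(0) = num(0)/den(0) = -3.4/3.08 = -1.104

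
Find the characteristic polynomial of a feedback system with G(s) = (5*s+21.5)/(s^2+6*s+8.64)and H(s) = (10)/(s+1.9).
Characteristic poly = G_den * H_den + G_num * H_num = (s^3 + 7.9*s^2 + 20.04*s + 16.416) + (50*s + 215) = s^3 + 7.9*s^2 + 70.04*s + 231.416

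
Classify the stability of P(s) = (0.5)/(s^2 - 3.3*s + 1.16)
Denominator: s^2 - 3.3*s + 1.16 = (s - 2.9)(s - 0.4). Poles: 0.4, 2.9. Unstable (2 pole(s) in RHP)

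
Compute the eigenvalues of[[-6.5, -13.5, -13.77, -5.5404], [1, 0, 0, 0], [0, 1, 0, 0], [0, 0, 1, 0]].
Eigenvalues solve det(λI - A) = 0.
Characteristic polynomial: λ^4 + 6.5*λ^3 + 13.5*λ^2 + 13.77*λ + 5.5404 = 0.
Factor: (λ + 3.8)(λ + 0.9)(λ^2 + 1.8*λ + 1.62) = 0.
Roots: -0.9, -0.9 + 0.9j, -0.9 - 0.9j, -3.8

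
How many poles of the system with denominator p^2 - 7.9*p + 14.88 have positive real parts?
p^2 - 7.9*p + 14.88 = (p - 4.8)(p - 3.1). Poles: 3.1, 4.8. RHP poles (Re>0): 2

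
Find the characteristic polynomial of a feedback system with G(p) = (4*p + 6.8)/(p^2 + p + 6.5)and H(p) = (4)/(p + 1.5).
Characteristic poly = G_den * H_den + G_num * H_num = (p^3 + 2.5*p^2 + 8*p + 9.75) + (16*p + 27.2) = p^3 + 2.5*p^2 + 24*p + 36.95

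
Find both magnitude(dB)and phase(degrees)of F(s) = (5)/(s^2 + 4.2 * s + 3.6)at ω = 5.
Substitute s = j*5: F(j5) = -0.119026 - 0.116802j.
|F| = 20*log₁₀(sqrt(Re²+Im²)) = -15.56 dB.
∠F = atan2(Im, Re) = -135.54°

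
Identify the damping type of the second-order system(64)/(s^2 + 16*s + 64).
Standard form: ωn²/(s²+2ζωn·s+ωn²) gives ωn=8, ζ=1.
Critically damped (ζ = 1)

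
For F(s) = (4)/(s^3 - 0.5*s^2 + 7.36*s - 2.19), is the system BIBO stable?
Denominator: s^3 - 0.5*s^2 + 7.36*s - 2.19 = (s - 0.3)(s^2 - 0.2*s + 7.3). Poles: 0.1 + 2.7j, 0.1 - 2.7j, 0.3. All Re(p)<0: No (unstable)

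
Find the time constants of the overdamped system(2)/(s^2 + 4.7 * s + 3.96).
Overdamped: real poles at -1.1, -3.6. τ = -1/pole → τ₁ = 0.9091, τ₂ = 0.2778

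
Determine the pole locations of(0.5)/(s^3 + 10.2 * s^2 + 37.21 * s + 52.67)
Set denominator = 0: s^3 + 10.2*s^2 + 37.21*s + 52.67 = (s + 4.6)(s^2 + 5.6*s + 11.45) = 0 → Poles: -2.8 + 1.9j, -2.8 - 1.9j, -4.6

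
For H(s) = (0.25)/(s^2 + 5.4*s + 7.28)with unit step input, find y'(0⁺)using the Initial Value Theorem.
IVT: y'(0⁺) = lim_{s→∞} s²·Y(s) = lim_{s→∞} s·H(s).
deg(num) = 0, deg(den) = 2, relative degree = 2 ≥ 2, so s·H(s) → 0. Initial slope = 0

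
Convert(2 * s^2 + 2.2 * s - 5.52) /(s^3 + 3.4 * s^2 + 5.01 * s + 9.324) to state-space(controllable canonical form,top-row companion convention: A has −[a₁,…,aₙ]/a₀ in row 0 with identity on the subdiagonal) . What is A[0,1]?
Reachable canonical form for den = s^3 + 3.4*s^2 + 5.01*s + 9.324: top row of A = -[a₁,a₂,...,aₙ]/a₀, ones on the subdiagonal, zeros elsewhere.
A = [[-3.4, -5.01, -9.324], [1, 0, 0], [0, 1, 0]].
A[0,1] = -5.01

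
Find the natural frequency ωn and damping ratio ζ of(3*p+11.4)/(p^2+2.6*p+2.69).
Underdamped: complex pole -1.3 + 1j. ωn = |pole| = 1.64, ζ = -Re(pole)/ωn = 0.7926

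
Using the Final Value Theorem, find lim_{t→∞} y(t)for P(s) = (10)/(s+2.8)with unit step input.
FVT: lim_{t→∞} y(t) = lim_{s→0} s*Y(s) where Y(s) = P(s)/s.
= lim_{s→0} P(s) = P(0) = num(0)/den(0) = 10/2.8 = 3.571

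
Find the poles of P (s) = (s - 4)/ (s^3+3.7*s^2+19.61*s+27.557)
Set denominator = 0: s^3 + 3.7*s^2 + 19.61*s + 27.557 = (s + 1.7)(s^2 + 2*s + 16.21) = 0 → Poles: -1 + 3.9j, -1 - 3.9j, -1.7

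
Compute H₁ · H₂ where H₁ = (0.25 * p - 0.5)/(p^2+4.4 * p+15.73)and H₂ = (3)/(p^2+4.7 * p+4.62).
Series: H = H₁ · H₂ = (n₁·n₂)/(d₁·d₂).
Num: n₁·n₂ = 0.75*p - 1.5. Den: d₁·d₂ = p^4 + 9.1*p^3 + 41.03*p^2 + 94.259*p + 72.6726.
H(p) = (0.75*p - 1.5)/(p^4 + 9.1*p^3 + 41.03*p^2 + 94.259*p + 72.6726)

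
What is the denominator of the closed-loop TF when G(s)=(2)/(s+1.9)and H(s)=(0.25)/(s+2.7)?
Characteristic poly = G_den * H_den + G_num * H_num = (s^2 + 4.6*s + 5.13) + (0.5) = s^2 + 4.6*s + 5.63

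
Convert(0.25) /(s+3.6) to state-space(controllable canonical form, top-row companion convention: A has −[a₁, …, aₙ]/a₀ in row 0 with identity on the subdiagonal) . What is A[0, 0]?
Reachable canonical form for den = s + 3.6: top row of A = -[a₁,a₂,...,aₙ]/a₀, ones on the subdiagonal, zeros elsewhere.
A = [[-3.6]].
A[0,0] = -3.6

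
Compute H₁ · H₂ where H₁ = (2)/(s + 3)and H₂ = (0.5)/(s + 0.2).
Series: H = H₁ · H₂ = (n₁·n₂)/(d₁·d₂).
Num: n₁·n₂ = 1. Den: d₁·d₂ = s^2 + 3.2*s + 0.6.
H(s) = (1)/(s^2 + 3.2*s + 0.6)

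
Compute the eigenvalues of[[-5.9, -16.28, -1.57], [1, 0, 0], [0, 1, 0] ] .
Eigenvalues solve det(λI - A) = 0.
Characteristic polynomial: λ^3 + 5.9*λ^2 + 16.28*λ + 1.57 = 0.
Factor: (λ + 0.1)(λ^2 + 5.8*λ + 15.7) = 0.
Roots: -0.1, -2.9 + 2.7j, -2.9 - 2.7j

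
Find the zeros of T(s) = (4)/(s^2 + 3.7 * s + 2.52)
Numerator is a nonzero constant (4) → Zeros: none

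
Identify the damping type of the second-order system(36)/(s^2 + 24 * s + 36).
Standard form: ωn²/(s²+2ζωn·s+ωn²) gives ωn=6, ζ=2.
Overdamped (ζ = 2 > 1)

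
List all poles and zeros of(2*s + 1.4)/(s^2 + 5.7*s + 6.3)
Set denominator = 0: s^2 + 5.7*s + 6.3 = (s + 4.2)(s + 1.5) = 0 → Poles: -1.5, -4.2
Set numerator = 0: 2*s + 1.4 = 0 → Zeros: -0.7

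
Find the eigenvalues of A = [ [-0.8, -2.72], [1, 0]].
Eigenvalues solve det(λI - A) = 0.
Characteristic polynomial: λ^2 + 0.8*λ + 2.72 = 0.
Roots: -0.4 + 1.6j, -0.4 - 1.6j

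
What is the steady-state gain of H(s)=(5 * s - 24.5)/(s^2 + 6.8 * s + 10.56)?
DC gain = H(0) = num(0)/den(0) = -24.5/10.56 = -2.32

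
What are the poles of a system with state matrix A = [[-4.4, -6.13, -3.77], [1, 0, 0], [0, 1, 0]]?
Eigenvalues solve det(λI - A) = 0.
Characteristic polynomial: λ^3 + 4.4*λ^2 + 6.13*λ + 3.77 = 0.
Factor: (λ + 2.6)(λ^2 + 1.8*λ + 1.45) = 0.
Roots: -0.9 + 0.8j, -0.9 - 0.8j, -2.6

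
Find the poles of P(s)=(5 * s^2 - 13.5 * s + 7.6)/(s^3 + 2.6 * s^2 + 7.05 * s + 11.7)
Set denominator = 0: s^3 + 2.6*s^2 + 7.05*s + 11.7 = (s + 2)(s^2 + 0.6*s + 5.85) = 0 → Poles: -0.3 + 2.4j, -0.3 - 2.4j, -2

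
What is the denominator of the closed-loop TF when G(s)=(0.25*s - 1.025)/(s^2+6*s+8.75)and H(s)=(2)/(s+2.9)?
Characteristic poly = G_den * H_den + G_num * H_num = (s^3 + 8.9*s^2 + 26.15*s + 25.375) + (0.5*s - 2.05) = s^3 + 8.9*s^2 + 26.65*s + 23.325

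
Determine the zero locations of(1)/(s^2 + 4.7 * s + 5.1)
Numerator is a nonzero constant (1) → Zeros: none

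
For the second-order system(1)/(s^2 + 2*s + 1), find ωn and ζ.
Standard form: ωn²/(s²+2ζωn·s+ωn²).
const=1=ωn² → ωn=1, s coeff=2=2ζωn → ζ=1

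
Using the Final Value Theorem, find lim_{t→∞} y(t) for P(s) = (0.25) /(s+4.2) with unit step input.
FVT: lim_{t→∞} y(t) = lim_{s→0} s*Y(s) where Y(s) = P(s)/s.
= lim_{s→0} P(s) = P(0) = num(0)/den(0) = 0.25/4.2 = 0.05952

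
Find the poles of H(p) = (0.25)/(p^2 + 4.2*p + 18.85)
Set denominator = 0: p^2 + 4.2*p + 18.85 = 0 → Poles: -2.1 + 3.8j, -2.1 - 3.8j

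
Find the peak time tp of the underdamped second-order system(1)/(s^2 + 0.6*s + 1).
Standard form: ωn²/(s²+2ζωn·s+ωn²) → ωn = 1, ζ = 0.3.
ωd = ωn·√(1-ζ²) = 1·√(1-0.3²) = 0.9539.
tp = π/ωd = π/0.9539 = 3.293 s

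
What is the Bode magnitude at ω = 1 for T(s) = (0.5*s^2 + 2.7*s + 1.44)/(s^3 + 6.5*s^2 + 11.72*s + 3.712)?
Substitute s = j*1: T(j1) = 0.214549 - 0.143485j.
|T(j1)| = sqrt(Re² + Im²) = 0.2581.
20*log₁₀(0.2581) = -11.76 dB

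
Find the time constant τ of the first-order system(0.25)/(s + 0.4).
First-order system: τ = -1/pole. Pole = -0.4. τ = -1/(-0.4) = 2.5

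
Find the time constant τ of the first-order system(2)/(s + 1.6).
First-order system: τ = -1/pole. Pole = -1.6. τ = -1/(-1.6) = 0.625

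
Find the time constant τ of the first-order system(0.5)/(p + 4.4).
First-order system: τ = -1/pole. Pole = -4.4. τ = -1/(-4.4) = 0.2273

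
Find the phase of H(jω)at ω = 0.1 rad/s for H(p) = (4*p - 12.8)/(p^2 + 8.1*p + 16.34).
Substitute p = j*0.1: H(j0.1) = -0.780698 + 0.0632189j.
∠H(j0.1) = atan2(Im, Re) = atan2(0.0632189, -0.780698) = 175.37°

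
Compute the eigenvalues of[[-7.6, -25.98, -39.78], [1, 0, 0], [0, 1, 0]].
Eigenvalues solve det(λI - A) = 0.
Characteristic polynomial: λ^3 + 7.6*λ^2 + 25.98*λ + 39.78 = 0.
Factor: (λ + 3.4)(λ^2 + 4.2*λ + 11.7) = 0.
Roots: -2.1 + 2.7j, -2.1 - 2.7j, -3.4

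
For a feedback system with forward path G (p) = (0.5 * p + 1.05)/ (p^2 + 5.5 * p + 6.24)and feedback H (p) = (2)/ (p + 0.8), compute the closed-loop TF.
Closed-loop T = G/(1+GH).
Numerator: G_num * H_den = 0.5*p^2 + 1.45*p + 0.84.
Denominator: G_den * H_den + G_num * H_num = (p^3 + 6.3*p^2 + 10.64*p + 4.992) + (p + 2.1) = p^3 + 6.3*p^2 + 11.64*p + 7.092.
T(p) = (0.5*p^2 + 1.45*p + 0.84)/(p^3 + 6.3*p^2 + 11.64*p + 7.092)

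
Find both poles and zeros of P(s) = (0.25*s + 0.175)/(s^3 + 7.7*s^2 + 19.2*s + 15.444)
Set denominator = 0: s^3 + 7.7*s^2 + 19.2*s + 15.444 = (s + 3.3)(s + 2.6)(s + 1.8) = 0 → Poles: -1.8, -2.6, -3.3
Set numerator = 0: 0.25*s + 0.175 = 0 → Zeros: -0.7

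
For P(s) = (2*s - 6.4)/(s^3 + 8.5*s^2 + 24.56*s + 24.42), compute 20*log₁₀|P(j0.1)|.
Substitute s = j*0.1: P(j0.1) = -0.259525 + 0.0344004j.
|P(j0.1)| = sqrt(Re² + Im²) = 0.2618.
20*log₁₀(0.2618) = -11.64 dB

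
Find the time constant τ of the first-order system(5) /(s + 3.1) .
First-order system: τ = -1/pole. Pole = -3.1. τ = -1/(-3.1) = 0.3226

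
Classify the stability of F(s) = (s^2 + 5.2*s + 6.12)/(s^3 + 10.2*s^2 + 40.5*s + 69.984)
Denominator: s^3 + 10.2*s^2 + 40.5*s + 69.984 = (s + 4.8)(s^2 + 5.4*s + 14.58). Poles: -2.7 + 2.7j, -2.7 - 2.7j, -4.8. Stable (all poles in LHP)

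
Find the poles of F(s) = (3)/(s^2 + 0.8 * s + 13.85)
Set denominator = 0: s^2 + 0.8*s + 13.85 = 0 → Poles: -0.4 + 3.7j, -0.4 - 3.7j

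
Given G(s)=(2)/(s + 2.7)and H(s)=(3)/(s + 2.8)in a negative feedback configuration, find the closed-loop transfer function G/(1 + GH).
Closed-loop T = G/(1+GH).
Numerator: G_num * H_den = 2*s + 5.6.
Denominator: G_den * H_den + G_num * H_num = (s^2 + 5.5*s + 7.56) + (6) = s^2 + 5.5*s + 13.56.
T(s) = (2*s + 5.6)/(s^2 + 5.5*s + 13.56)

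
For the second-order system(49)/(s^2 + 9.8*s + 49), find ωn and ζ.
Standard form: ωn²/(s²+2ζωn·s+ωn²).
const=49=ωn² → ωn=7, s coeff=9.8=2ζωn → ζ=0.7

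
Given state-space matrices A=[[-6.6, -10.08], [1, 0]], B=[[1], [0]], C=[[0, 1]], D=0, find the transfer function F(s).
F(s) = C(sI - A)⁻¹B + D.
Characteristic polynomial det(sI - A) = s^2 + 6.6*s + 10.08.
Numerator from C·adj(sI-A)·B + D·det(sI-A) = 1.
F(s) = (1)/(s^2 + 6.6*s + 10.08)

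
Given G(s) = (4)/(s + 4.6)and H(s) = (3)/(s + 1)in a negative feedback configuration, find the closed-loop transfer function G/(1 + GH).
Closed-loop T = G/(1+GH).
Numerator: G_num * H_den = 4*s + 4.
Denominator: G_den * H_den + G_num * H_num = (s^2 + 5.6*s + 4.6) + (12) = s^2 + 5.6*s + 16.6.
T(s) = (4*s + 4)/(s^2 + 5.6*s + 16.6)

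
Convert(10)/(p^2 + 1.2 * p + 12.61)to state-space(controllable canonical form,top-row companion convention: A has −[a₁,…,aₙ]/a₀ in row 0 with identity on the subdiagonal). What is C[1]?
Reachable canonical form: C = numerator coefficients (right-aligned, zero-padded to length n).
num = 10, C = [[0, 10]].
C[1] = 10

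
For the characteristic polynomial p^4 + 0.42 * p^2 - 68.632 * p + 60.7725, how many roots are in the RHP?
p^4 + 0.42*p^2 - 68.632*p + 60.7725 = (p - 3.7)(p - 0.9)(p^2 + 4.6*p + 18.25). Poles: -2.3 + 3.6j, -2.3 - 3.6j, 0.9, 3.7. RHP poles (Re>0): 2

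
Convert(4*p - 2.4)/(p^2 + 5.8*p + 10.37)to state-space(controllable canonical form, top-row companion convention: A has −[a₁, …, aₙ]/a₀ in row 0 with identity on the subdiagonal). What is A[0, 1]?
Reachable canonical form for den = p^2 + 5.8*p + 10.37: top row of A = -[a₁,a₂,...,aₙ]/a₀, ones on the subdiagonal, zeros elsewhere.
A = [[-5.8, -10.37], [1, 0]].
A[0,1] = -10.37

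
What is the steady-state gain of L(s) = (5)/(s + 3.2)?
DC gain = L(0) = num(0)/den(0) = 5/3.2 = 1.562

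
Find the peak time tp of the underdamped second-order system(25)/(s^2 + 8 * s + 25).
Standard form: ωn²/(s²+2ζωn·s+ωn²) → ωn = 5, ζ = 0.8.
ωd = ωn·√(1-ζ²) = 5·√(1-0.8²) = 3.
tp = π/ωd = π/3 = 1.047 s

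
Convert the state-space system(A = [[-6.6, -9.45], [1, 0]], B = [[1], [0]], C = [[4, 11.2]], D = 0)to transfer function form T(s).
T(s) = C(sI - A)⁻¹B + D.
Characteristic polynomial det(sI - A) = s^2 + 6.6*s + 9.45.
Numerator from C·adj(sI-A)·B + D·det(sI-A) = 4*s + 11.2.
T(s) = (4*s + 11.2)/(s^2 + 6.6*s + 9.45)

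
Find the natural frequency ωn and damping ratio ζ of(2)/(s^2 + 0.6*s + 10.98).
Underdamped: complex pole -0.3 + 3.3j. ωn = |pole| = 3.314, ζ = -Re(pole)/ωn = 0.09054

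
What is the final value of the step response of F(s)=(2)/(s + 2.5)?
FVT: lim_{t→∞} y(t) = lim_{s→0} s*Y(s) where Y(s) = F(s)/s.
= lim_{s→0} F(s) = F(0) = num(0)/den(0) = 2/2.5 = 0.8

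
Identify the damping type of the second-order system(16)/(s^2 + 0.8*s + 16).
Standard form: ωn²/(s²+2ζωn·s+ωn²) gives ωn=4, ζ=0.1.
Underdamped (ζ = 0.1 < 1)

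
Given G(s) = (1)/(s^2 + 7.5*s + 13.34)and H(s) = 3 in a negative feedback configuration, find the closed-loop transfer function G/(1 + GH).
Closed-loop T = G/(1+GH).
Numerator: G_num * H_den = 1.
Denominator: G_den * H_den + G_num * H_num = (s^2 + 7.5*s + 13.34) + (3) = s^2 + 7.5*s + 16.34.
T(s) = (1)/(s^2 + 7.5*s + 16.34)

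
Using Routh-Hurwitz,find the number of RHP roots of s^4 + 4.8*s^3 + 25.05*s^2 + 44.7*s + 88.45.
Routh array:
s^4: [1, 25.05, 88.45]; s^3: [4.8, 44.7]; s^2: [15.7375, 88.45]; s^1: [17.7224]; s^0: [88.45]
First column: [1, 4.8, 15.7375, 17.7224, 88.45]. Sign changes = RHP roots = 0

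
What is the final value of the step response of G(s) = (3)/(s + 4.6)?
FVT: lim_{t→∞} y(t) = lim_{s→0} s*Y(s) where Y(s) = G(s)/s.
= lim_{s→0} G(s) = G(0) = num(0)/den(0) = 3/4.6 = 0.6522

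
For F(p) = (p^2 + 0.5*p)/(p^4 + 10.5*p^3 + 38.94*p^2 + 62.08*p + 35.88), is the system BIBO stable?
Denominator: p^4 + 10.5*p^3 + 38.94*p^2 + 62.08*p + 35.88 = (p + 1.5)(p + 4.6)(p^2 + 4.4*p + 5.2). Poles: -1.5, -2.2 + 0.6j, -2.2 - 0.6j, -4.6. All Re(p)<0: Yes (stable)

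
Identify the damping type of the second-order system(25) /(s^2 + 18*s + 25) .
Standard form: ωn²/(s²+2ζωn·s+ωn²) gives ωn=5, ζ=1.8.
Overdamped (ζ = 1.8 > 1)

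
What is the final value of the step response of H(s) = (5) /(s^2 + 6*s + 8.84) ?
FVT: lim_{t→∞} y(t) = lim_{s→0} s*Y(s) where Y(s) = H(s)/s.
= lim_{s→0} H(s) = H(0) = num(0)/den(0) = 5/8.84 = 0.5656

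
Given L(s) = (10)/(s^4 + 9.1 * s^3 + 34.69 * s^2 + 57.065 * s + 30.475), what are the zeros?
Numerator is a nonzero constant (10) → Zeros: none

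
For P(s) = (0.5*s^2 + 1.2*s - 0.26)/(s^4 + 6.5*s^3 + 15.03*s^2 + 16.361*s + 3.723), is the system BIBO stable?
Denominator: s^4 + 6.5*s^3 + 15.03*s^2 + 16.361*s + 3.723 = (s + 0.3)(s + 3.4)(s^2 + 2.8*s + 3.65). Poles: -0.3, -1.4 + 1.3j, -1.4 - 1.3j, -3.4. All Re(p)<0: Yes (stable)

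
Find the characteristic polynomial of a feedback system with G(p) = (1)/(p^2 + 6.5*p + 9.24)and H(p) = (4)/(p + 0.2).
Characteristic poly = G_den * H_den + G_num * H_num = (p^3 + 6.7*p^2 + 10.54*p + 1.848) + (4) = p^3 + 6.7*p^2 + 10.54*p + 5.848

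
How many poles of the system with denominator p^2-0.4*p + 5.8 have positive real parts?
Poles: 0.2 + 2.4j, 0.2 - 2.4j. RHP poles (Re>0): 2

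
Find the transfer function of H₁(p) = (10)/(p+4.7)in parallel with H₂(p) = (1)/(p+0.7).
Parallel: H = H₁ + H₂ = (n₁·d₂ + n₂·d₁)/(d₁·d₂).
n₁·d₂ = 10*p + 7. n₂·d₁ = p + 4.7. Sum = 11*p + 11.7. d₁·d₂ = p^2 + 5.4*p + 3.29.
H(p) = (11*p + 11.7)/(p^2 + 5.4*p + 3.29)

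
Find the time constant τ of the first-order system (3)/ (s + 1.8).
First-order system: τ = -1/pole. Pole = -1.8. τ = -1/(-1.8) = 0.5556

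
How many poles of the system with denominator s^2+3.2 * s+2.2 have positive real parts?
s^2 + 3.2*s + 2.2 = (s + 1)(s + 2.2). Poles: -1, -2.2. RHP poles (Re>0): 0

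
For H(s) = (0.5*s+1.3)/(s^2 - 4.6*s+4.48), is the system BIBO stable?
Denominator: s^2 - 4.6*s + 4.48 = (s - 3.2)(s - 1.4). Poles: 1.4, 3.2. All Re(p)<0: No (unstable)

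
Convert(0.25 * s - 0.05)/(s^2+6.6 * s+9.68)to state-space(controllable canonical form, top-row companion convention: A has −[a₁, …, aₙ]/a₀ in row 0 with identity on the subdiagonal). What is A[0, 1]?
Reachable canonical form for den = s^2 + 6.6*s + 9.68: top row of A = -[a₁,a₂,...,aₙ]/a₀, ones on the subdiagonal, zeros elsewhere.
A = [[-6.6, -9.68], [1, 0]].
A[0,1] = -9.68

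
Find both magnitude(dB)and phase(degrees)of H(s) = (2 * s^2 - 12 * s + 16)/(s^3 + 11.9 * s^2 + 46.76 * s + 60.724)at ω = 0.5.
Substitute s = j*0.5: H(j0.5) = 0.194951 - 0.182403j.
|H| = 20*log₁₀(sqrt(Re²+Im²)) = -11.47 dB.
∠H = atan2(Im, Re) = -43.10°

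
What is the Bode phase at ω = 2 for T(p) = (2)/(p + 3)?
Substitute p = j*2: T(j2) = 0.461538 - 0.307692j.
∠T(j2) = atan2(Im, Re) = atan2(-0.307692, 0.461538) = -33.69°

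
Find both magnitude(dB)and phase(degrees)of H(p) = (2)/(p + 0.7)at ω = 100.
Substitute p = j*100: H(j100) = 0.000139993 - 0.019999j.
|H| = 20*log₁₀(sqrt(Re²+Im²)) = -33.98 dB.
∠H = atan2(Im, Re) = -89.60°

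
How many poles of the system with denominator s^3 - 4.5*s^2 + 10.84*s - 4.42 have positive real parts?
s^3 - 4.5*s^2 + 10.84*s - 4.42 = (s - 0.5)(s^2 - 4*s + 8.84). Poles: 0.5, 2 + 2.2j, 2 - 2.2j. RHP poles (Re>0): 3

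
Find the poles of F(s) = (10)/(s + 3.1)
Set denominator = 0: s + 3.1 = 0 → Poles: -3.1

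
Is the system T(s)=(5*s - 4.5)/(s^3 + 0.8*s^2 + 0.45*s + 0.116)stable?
Denominator: s^3 + 0.8*s^2 + 0.45*s + 0.116 = (s + 0.4)(s^2 + 0.4*s + 0.29). Poles: -0.2 + 0.5j, -0.2 - 0.5j, -0.4. All Re(p)<0: Yes (stable)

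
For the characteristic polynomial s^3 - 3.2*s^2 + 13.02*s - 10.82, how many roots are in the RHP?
s^3 - 3.2*s^2 + 13.02*s - 10.82 = (s - 1)(s^2 - 2.2*s + 10.82). Poles: 1, 1.1 + 3.1j, 1.1 - 3.1j. RHP poles (Re>0): 3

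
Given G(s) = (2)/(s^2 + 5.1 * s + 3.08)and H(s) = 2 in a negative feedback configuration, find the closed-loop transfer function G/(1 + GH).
Closed-loop T = G/(1+GH).
Numerator: G_num * H_den = 2.
Denominator: G_den * H_den + G_num * H_num = (s^2 + 5.1*s + 3.08) + (4) = s^2 + 5.1*s + 7.08.
T(s) = (2)/(s^2 + 5.1*s + 7.08)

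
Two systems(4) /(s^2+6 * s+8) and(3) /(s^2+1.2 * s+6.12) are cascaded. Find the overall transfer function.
Series: H = H₁ · H₂ = (n₁·n₂)/(d₁·d₂).
Num: n₁·n₂ = 12. Den: d₁·d₂ = s^4 + 7.2*s^3 + 21.32*s^2 + 46.32*s + 48.96.
H(s) = (12)/(s^4 + 7.2*s^3 + 21.32*s^2 + 46.32*s + 48.96)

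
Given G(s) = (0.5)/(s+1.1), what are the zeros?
Numerator is a nonzero constant (0.5) → Zeros: none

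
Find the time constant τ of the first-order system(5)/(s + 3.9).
First-order system: τ = -1/pole. Pole = -3.9. τ = -1/(-3.9) = 0.2564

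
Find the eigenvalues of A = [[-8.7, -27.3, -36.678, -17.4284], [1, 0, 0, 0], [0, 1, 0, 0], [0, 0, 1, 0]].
Eigenvalues solve det(λI - A) = 0.
Characteristic polynomial: λ^4 + 8.7*λ^3 + 27.3*λ^2 + 36.678*λ + 17.4284 = 0.
Factor: (λ + 3.4)(λ + 1.1)(λ^2 + 4.2*λ + 4.66) = 0.
Roots: -1.1, -2.1 + 0.5j, -2.1 - 0.5j, -3.4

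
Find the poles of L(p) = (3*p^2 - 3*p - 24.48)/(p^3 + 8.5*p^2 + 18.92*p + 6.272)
Set denominator = 0: p^3 + 8.5*p^2 + 18.92*p + 6.272 = (p + 0.4)(p + 4.9)(p + 3.2) = 0 → Poles: -0.4, -3.2, -4.9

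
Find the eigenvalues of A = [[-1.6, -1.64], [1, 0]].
Eigenvalues solve det(λI - A) = 0.
Characteristic polynomial: λ^2 + 1.6*λ + 1.64 = 0.
Roots: -0.8 + 1j, -0.8 - 1j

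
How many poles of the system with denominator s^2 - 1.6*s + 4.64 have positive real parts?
Poles: 0.8 + 2j, 0.8 - 2j. RHP poles (Re>0): 2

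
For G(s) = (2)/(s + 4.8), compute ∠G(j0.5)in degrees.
Substitute s = j*0.5: G(j0.5) = 0.412194 - 0.0429369j.
∠G(j0.5) = atan2(Im, Re) = atan2(-0.0429369, 0.412194) = -5.95°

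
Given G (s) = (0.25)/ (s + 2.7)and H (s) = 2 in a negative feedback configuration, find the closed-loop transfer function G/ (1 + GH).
Closed-loop T = G/(1+GH).
Numerator: G_num * H_den = 0.25.
Denominator: G_den * H_den + G_num * H_num = (s + 2.7) + (0.5) = s + 3.2.
T(s) = (0.25)/(s + 3.2)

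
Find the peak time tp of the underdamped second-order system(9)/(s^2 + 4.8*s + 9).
Standard form: ωn²/(s²+2ζωn·s+ωn²) → ωn = 3, ζ = 0.8.
ωd = ωn·√(1-ζ²) = 3·√(1-0.8²) = 1.8.
tp = π/ωd = π/1.8 = 1.745 s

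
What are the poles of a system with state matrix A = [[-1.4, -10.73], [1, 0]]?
Eigenvalues solve det(λI - A) = 0.
Characteristic polynomial: λ^2 + 1.4*λ + 10.73 = 0.
Roots: -0.7 + 3.2j, -0.7 - 3.2j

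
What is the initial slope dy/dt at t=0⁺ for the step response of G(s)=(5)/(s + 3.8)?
IVT: y'(0⁺) = lim_{s→∞} s²·Y(s) = lim_{s→∞} s·G(s).
deg(num) = 0, deg(den) = 1, relative degree = 1, so s·G(s) → (leading num)/(leading den) = 5/1 = 5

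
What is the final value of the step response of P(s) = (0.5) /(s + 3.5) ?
FVT: lim_{t→∞} y(t) = lim_{s→0} s*Y(s) where Y(s) = P(s)/s.
= lim_{s→0} P(s) = P(0) = num(0)/den(0) = 0.5/3.5 = 0.1429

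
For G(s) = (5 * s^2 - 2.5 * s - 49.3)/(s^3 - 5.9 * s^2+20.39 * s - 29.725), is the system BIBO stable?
Denominator: s^3 - 5.9*s^2 + 20.39*s - 29.725 = (s - 2.5)(s^2 - 3.4*s + 11.89). Poles: 1.7 + 3j, 1.7 - 3j, 2.5. All Re(p)<0: No (unstable)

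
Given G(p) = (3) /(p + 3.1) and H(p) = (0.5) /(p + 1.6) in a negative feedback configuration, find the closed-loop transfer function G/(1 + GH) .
Closed-loop T = G/(1+GH).
Numerator: G_num * H_den = 3*p + 4.8.
Denominator: G_den * H_den + G_num * H_num = (p^2 + 4.7*p + 4.96) + (1.5) = p^2 + 4.7*p + 6.46.
T(p) = (3*p + 4.8)/(p^2 + 4.7*p + 6.46)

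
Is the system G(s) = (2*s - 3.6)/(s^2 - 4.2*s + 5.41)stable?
Denominator: s^2 - 4.2*s + 5.41. Poles: 2.1 + 1j, 2.1 - 1j. All Re(p)<0: No (unstable)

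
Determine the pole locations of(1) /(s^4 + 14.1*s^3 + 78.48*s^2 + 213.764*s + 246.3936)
Set denominator = 0: s^4 + 14.1*s^3 + 78.48*s^2 + 213.764*s + 246.3936 = (s + 4.1)(s + 4.8)(s^2 + 5.2*s + 12.52) = 0 → Poles: -2.6 + 2.4j, -2.6 - 2.4j, -4.1, -4.8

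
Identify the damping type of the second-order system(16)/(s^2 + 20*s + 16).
Standard form: ωn²/(s²+2ζωn·s+ωn²) gives ωn=4, ζ=2.5.
Overdamped (ζ = 2.5 > 1)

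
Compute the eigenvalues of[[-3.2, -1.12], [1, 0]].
Eigenvalues solve det(λI - A) = 0.
Characteristic polynomial: λ^2 + 3.2*λ + 1.12 = 0.
Factor: (λ + 0.4)(λ + 2.8) = 0.
Roots: -0.4, -2.8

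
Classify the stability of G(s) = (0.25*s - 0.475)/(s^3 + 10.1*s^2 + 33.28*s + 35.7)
Denominator: s^3 + 10.1*s^2 + 33.28*s + 35.7 = (s + 3.4)(s + 4.2)(s + 2.5). Poles: -2.5, -3.4, -4.2. Stable (all poles in LHP)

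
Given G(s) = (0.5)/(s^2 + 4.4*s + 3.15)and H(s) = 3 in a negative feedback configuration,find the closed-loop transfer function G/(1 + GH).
Closed-loop T = G/(1+GH).
Numerator: G_num * H_den = 0.5.
Denominator: G_den * H_den + G_num * H_num = (s^2 + 4.4*s + 3.15) + (1.5) = s^2 + 4.4*s + 4.65.
T(s) = (0.5)/(s^2 + 4.4*s + 4.65)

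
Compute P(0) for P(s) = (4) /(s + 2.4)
DC gain = P(0) = num(0)/den(0) = 4/2.4 = 1.667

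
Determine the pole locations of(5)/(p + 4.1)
Set denominator = 0: p + 4.1 = 0 → Poles: -4.1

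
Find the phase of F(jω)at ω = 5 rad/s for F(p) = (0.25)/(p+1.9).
Substitute p = j*5: F(j5) = 0.0166026 - 0.043691j.
∠F(j5) = atan2(Im, Re) = atan2(-0.043691, 0.0166026) = -69.19°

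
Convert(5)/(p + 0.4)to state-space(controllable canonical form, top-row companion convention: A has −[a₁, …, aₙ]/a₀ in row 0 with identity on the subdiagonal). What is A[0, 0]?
Reachable canonical form for den = p + 0.4: top row of A = -[a₁,a₂,...,aₙ]/a₀, ones on the subdiagonal, zeros elsewhere.
A = [[-0.4]].
A[0,0] = -0.4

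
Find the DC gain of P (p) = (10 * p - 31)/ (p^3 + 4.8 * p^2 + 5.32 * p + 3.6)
DC gain = P(0) = num(0)/den(0) = -31/3.6 = -8.611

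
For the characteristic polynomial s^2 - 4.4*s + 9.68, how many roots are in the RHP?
Poles: 2.2 + 2.2j, 2.2 - 2.2j. RHP poles (Re>0): 2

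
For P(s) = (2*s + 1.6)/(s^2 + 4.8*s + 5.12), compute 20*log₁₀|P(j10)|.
Substitute s = j*10: P(j10) = 0.0714821 - 0.17463j.
|P(j10)| = sqrt(Re² + Im²) = 0.1887.
20*log₁₀(0.1887) = -14.48 dB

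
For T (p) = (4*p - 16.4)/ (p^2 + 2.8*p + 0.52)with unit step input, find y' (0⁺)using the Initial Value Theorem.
IVT: y'(0⁺) = lim_{p→∞} p²·Y(p) = lim_{p→∞} p·T(p).
deg(num) = 1, deg(den) = 2, relative degree = 1, so p·T(p) → (leading num)/(leading den) = 4/1 = 4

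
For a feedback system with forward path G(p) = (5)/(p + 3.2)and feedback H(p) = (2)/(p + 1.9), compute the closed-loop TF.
Closed-loop T = G/(1+GH).
Numerator: G_num * H_den = 5*p + 9.5.
Denominator: G_den * H_den + G_num * H_num = (p^2 + 5.1*p + 6.08) + (10) = p^2 + 5.1*p + 16.08.
T(p) = (5*p + 9.5)/(p^2 + 5.1*p + 16.08)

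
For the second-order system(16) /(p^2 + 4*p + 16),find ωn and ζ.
Standard form: ωn²/(p²+2ζωn·p+ωn²).
const=16=ωn² → ωn=4, p coeff=4=2ζωn → ζ=0.5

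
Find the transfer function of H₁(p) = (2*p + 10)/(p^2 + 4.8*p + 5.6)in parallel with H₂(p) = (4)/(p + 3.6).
Parallel: H = H₁ + H₂ = (n₁·d₂ + n₂·d₁)/(d₁·d₂).
n₁·d₂ = 2*p^2 + 17.2*p + 36. n₂·d₁ = 4*p^2 + 19.2*p + 22.4. Sum = 6*p^2 + 36.4*p + 58.4. d₁·d₂ = p^3 + 8.4*p^2 + 22.88*p + 20.16.
H(p) = (6*p^2 + 36.4*p + 58.4)/(p^3 + 8.4*p^2 + 22.88*p + 20.16)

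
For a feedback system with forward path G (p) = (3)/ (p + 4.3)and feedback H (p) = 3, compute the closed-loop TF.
Closed-loop T = G/(1+GH).
Numerator: G_num * H_den = 3.
Denominator: G_den * H_den + G_num * H_num = (p + 4.3) + (9) = p + 13.3.
T(p) = (3)/(p + 13.3)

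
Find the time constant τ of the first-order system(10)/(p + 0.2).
First-order system: τ = -1/pole. Pole = -0.2. τ = -1/(-0.2) = 5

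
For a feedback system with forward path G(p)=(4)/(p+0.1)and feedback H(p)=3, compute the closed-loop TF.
Closed-loop T = G/(1+GH).
Numerator: G_num * H_den = 4.
Denominator: G_den * H_den + G_num * H_num = (p + 0.1) + (12) = p + 12.1.
T(p) = (4)/(p + 12.1)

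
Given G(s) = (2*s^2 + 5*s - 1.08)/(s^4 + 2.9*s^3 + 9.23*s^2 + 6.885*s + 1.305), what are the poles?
Set denominator = 0: s^4 + 2.9*s^3 + 9.23*s^2 + 6.885*s + 1.305 = (s + 0.3)(s + 0.6)(s^2 + 2*s + 7.25) = 0 → Poles: -0.3, -0.6, -1 + 2.5j, -1 - 2.5j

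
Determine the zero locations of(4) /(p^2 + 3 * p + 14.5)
Numerator is a nonzero constant (4) → Zeros: none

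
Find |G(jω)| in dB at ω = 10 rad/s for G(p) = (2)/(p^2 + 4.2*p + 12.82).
Substitute p = j*10: G(j10) = -0.0186195 - 0.00897019j.
|G(j10)| = sqrt(Re² + Im²) = 0.02067.
20*log₁₀(0.02067) = -33.69 dB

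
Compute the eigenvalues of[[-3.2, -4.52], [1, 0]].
Eigenvalues solve det(λI - A) = 0.
Characteristic polynomial: λ^2 + 3.2*λ + 4.52 = 0.
Roots: -1.6 + 1.4j, -1.6 - 1.4j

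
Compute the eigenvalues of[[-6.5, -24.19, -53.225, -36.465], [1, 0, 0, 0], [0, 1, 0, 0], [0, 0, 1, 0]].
Eigenvalues solve det(λI - A) = 0.
Characteristic polynomial: λ^4 + 6.5*λ^3 + 24.19*λ^2 + 53.225*λ + 36.465 = 0.
Factor: (λ + 1.1)(λ + 3)(λ^2 + 2.4*λ + 11.05) = 0.
Roots: -1.1, -1.2 + 3.1j, -1.2 - 3.1j, -3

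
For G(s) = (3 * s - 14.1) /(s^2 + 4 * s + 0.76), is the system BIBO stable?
Denominator: s^2 + 4*s + 0.76 = (s + 0.2)(s + 3.8). Poles: -0.2, -3.8. All Re(p)<0: Yes (stable)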